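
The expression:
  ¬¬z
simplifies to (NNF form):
z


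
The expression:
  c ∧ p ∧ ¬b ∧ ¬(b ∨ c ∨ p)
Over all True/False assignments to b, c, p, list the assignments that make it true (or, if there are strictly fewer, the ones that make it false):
is never true.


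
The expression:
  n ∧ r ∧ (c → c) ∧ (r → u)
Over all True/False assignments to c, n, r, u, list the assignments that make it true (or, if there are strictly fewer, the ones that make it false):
is true only for:
  c=False, n=True, r=True, u=True;
  c=True, n=True, r=True, u=True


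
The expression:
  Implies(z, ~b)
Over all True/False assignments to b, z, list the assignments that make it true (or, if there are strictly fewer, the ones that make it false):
is false only for:
  b=True, z=True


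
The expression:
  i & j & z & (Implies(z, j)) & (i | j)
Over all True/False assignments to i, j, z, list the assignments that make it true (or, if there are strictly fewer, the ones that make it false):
is true only for:
  i=True, j=True, z=True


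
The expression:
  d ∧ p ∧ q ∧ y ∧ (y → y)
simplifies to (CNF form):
d ∧ p ∧ q ∧ y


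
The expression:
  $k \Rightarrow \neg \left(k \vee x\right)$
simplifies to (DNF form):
$\neg k$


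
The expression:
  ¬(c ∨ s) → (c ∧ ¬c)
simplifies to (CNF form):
c ∨ s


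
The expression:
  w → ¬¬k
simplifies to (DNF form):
k ∨ ¬w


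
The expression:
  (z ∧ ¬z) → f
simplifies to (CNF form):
True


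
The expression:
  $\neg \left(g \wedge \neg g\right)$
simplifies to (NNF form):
$\text{True}$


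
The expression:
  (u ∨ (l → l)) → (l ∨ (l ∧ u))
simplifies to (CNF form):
l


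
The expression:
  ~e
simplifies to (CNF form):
~e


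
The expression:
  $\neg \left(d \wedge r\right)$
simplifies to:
$\neg d \vee \neg r$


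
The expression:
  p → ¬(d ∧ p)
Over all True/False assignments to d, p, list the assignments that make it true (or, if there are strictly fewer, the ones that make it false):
is false only for:
  d=True, p=True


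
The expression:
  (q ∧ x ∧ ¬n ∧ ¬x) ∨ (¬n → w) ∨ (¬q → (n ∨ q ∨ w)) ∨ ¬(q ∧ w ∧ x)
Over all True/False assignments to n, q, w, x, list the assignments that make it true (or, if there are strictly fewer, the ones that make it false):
is always true.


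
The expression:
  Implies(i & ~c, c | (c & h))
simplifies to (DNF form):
c | ~i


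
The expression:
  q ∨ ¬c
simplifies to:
q ∨ ¬c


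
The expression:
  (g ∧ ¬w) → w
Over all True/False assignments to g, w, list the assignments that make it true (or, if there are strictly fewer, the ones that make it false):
is false only for:
  g=True, w=False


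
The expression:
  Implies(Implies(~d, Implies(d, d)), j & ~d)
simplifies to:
j & ~d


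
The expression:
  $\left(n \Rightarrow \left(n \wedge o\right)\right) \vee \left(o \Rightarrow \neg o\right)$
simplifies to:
$\text{True}$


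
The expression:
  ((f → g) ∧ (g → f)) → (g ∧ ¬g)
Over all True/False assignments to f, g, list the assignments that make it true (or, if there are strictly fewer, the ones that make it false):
is true only for:
  f=False, g=True;
  f=True, g=False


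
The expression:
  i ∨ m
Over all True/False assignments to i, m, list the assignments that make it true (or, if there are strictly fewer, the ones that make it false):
is false only for:
  i=False, m=False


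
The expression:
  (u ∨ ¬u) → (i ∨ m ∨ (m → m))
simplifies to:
True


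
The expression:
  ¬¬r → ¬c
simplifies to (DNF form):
¬c ∨ ¬r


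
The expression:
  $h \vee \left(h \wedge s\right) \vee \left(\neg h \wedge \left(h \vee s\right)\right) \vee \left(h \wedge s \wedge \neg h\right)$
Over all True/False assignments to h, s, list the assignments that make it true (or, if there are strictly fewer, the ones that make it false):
is false only for:
  h=False, s=False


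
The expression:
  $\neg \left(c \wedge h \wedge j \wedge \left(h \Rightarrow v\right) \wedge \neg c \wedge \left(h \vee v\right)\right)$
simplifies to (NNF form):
$\text{True}$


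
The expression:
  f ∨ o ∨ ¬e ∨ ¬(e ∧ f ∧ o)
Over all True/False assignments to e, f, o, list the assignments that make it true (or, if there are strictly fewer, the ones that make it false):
is always true.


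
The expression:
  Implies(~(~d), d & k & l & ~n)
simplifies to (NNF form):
~d | (k & l & ~n)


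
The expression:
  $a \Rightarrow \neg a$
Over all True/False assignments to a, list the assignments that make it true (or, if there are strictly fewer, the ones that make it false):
is true only for:
  a=False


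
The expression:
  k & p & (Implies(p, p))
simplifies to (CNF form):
k & p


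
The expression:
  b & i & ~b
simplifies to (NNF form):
False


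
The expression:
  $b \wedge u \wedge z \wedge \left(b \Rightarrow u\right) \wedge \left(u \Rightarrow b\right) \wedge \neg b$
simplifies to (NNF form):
$\text{False}$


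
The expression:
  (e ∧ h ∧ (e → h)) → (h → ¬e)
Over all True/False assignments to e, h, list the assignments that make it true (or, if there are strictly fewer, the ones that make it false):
is false only for:
  e=True, h=True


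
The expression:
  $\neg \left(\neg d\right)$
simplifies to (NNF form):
$d$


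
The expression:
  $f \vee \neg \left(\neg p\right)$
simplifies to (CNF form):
$f \vee p$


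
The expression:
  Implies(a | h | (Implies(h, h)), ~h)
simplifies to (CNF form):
~h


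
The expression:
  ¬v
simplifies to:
¬v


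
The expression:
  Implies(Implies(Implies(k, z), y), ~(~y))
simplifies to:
y | z | ~k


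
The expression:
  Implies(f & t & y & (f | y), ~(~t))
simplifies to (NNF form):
True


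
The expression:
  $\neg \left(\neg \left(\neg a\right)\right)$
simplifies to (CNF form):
$\neg a$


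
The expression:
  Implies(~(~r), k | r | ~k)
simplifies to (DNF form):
True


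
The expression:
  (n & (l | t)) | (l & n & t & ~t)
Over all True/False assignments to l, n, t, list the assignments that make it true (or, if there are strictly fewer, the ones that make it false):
is true only for:
  l=False, n=True, t=True;
  l=True, n=True, t=False;
  l=True, n=True, t=True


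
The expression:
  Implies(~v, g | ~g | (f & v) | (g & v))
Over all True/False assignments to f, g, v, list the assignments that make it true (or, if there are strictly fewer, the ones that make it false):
is always true.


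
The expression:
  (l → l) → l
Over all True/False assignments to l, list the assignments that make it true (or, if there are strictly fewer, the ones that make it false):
is true only for:
  l=True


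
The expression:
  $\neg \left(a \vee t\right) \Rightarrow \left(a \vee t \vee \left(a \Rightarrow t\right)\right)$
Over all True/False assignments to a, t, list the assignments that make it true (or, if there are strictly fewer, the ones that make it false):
is always true.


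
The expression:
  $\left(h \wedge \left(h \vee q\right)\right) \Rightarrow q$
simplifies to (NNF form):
$q \vee \neg h$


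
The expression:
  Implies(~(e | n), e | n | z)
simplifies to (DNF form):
e | n | z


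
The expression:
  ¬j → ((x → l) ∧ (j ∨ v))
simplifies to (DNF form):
j ∨ (l ∧ v) ∨ (v ∧ ¬x)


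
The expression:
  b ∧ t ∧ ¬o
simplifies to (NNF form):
b ∧ t ∧ ¬o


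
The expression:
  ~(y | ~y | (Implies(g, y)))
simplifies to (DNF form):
False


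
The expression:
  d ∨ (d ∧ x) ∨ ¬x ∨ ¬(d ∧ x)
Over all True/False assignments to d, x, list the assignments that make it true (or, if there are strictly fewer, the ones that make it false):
is always true.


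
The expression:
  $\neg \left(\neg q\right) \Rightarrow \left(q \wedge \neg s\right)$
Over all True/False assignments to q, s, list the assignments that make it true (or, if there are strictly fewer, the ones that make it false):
is false only for:
  q=True, s=True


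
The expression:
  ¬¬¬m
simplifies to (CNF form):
¬m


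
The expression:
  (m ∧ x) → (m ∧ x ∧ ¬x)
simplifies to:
¬m ∨ ¬x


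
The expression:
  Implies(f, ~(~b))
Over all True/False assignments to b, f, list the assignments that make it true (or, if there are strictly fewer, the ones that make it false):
is false only for:
  b=False, f=True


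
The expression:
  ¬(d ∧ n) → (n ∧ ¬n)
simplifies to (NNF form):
d ∧ n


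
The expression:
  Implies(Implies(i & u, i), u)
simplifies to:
u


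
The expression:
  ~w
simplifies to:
~w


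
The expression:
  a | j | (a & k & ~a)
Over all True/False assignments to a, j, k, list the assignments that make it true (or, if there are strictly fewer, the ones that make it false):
is false only for:
  a=False, j=False, k=False;
  a=False, j=False, k=True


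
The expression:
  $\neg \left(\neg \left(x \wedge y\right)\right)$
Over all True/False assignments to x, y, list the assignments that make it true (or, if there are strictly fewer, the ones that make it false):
is true only for:
  x=True, y=True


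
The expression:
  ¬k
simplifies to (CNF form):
¬k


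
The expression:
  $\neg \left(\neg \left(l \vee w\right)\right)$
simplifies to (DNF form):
$l \vee w$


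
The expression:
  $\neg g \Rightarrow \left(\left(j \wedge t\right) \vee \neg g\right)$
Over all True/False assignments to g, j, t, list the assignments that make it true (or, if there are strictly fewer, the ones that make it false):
is always true.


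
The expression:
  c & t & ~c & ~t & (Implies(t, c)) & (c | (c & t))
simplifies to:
False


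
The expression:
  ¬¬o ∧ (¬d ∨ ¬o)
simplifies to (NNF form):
o ∧ ¬d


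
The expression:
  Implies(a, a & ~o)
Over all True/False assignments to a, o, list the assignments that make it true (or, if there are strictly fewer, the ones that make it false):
is false only for:
  a=True, o=True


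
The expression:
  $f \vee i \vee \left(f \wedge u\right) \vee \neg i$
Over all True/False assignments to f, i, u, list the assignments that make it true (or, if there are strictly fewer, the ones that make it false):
is always true.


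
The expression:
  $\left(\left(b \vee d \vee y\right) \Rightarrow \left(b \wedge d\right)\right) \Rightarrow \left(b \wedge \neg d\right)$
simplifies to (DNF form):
$\left(b \wedge \neg d\right) \vee \left(d \wedge \neg b\right) \vee \left(y \wedge \neg b\right)$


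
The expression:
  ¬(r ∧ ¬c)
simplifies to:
c ∨ ¬r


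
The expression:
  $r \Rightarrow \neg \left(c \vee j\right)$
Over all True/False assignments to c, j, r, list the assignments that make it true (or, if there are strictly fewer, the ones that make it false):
is false only for:
  c=False, j=True, r=True;
  c=True, j=False, r=True;
  c=True, j=True, r=True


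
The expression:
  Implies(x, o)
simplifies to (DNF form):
o | ~x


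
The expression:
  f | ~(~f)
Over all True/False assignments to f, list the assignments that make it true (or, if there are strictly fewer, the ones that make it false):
is true only for:
  f=True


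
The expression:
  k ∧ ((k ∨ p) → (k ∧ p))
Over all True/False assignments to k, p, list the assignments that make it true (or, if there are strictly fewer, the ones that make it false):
is true only for:
  k=True, p=True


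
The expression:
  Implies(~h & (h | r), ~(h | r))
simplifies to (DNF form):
h | ~r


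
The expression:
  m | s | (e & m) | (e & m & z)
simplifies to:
m | s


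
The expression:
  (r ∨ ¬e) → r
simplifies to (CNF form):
e ∨ r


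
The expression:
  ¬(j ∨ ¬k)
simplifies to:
k ∧ ¬j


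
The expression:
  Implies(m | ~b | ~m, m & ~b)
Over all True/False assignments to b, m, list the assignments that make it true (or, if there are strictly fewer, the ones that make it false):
is true only for:
  b=False, m=True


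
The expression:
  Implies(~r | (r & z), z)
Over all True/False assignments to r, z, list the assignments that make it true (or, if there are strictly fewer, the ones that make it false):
is false only for:
  r=False, z=False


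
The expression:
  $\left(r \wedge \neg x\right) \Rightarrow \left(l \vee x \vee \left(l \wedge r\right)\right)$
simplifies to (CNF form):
$l \vee x \vee \neg r$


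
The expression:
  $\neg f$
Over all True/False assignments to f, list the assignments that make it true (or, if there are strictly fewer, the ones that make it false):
is true only for:
  f=False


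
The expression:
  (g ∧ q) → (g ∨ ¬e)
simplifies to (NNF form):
True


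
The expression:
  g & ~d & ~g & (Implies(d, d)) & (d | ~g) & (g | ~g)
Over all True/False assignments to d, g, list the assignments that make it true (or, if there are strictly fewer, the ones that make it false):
is never true.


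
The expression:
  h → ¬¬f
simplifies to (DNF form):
f ∨ ¬h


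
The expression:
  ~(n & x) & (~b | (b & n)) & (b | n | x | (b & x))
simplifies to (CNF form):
(n | x) & (n | ~b) & (~n | ~x)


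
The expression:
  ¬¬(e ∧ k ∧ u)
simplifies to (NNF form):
e ∧ k ∧ u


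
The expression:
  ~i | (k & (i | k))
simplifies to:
k | ~i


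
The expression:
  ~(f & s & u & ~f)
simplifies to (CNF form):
True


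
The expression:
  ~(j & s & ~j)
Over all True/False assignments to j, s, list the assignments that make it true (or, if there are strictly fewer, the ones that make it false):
is always true.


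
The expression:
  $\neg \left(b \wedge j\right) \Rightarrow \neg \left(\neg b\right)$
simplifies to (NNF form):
$b$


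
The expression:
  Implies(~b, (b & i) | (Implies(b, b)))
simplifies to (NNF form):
True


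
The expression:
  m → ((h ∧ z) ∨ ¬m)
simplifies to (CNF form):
(h ∨ ¬m) ∧ (z ∨ ¬m)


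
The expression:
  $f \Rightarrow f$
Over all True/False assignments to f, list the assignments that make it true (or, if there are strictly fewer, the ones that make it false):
is always true.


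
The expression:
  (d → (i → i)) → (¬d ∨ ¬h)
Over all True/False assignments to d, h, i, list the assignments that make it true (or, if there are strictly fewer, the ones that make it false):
is false only for:
  d=True, h=True, i=False;
  d=True, h=True, i=True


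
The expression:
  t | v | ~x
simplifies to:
t | v | ~x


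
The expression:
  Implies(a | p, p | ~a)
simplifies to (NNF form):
p | ~a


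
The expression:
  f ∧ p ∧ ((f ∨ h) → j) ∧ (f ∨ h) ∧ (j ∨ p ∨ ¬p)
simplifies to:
f ∧ j ∧ p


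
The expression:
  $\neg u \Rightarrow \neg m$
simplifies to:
$u \vee \neg m$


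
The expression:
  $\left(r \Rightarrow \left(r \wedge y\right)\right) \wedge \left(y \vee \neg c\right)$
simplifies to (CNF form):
$\left(y \vee \neg c\right) \wedge \left(y \vee \neg r\right)$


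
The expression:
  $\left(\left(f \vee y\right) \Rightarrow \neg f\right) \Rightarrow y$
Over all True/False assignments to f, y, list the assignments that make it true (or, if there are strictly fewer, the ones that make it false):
is false only for:
  f=False, y=False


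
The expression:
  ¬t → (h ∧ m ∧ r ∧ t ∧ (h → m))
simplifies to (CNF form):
t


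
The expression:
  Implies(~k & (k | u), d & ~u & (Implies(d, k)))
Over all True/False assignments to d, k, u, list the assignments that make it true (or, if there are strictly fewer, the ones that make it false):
is false only for:
  d=False, k=False, u=True;
  d=True, k=False, u=True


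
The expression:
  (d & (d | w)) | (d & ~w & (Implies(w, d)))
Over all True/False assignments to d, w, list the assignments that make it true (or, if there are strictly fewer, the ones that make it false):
is true only for:
  d=True, w=False;
  d=True, w=True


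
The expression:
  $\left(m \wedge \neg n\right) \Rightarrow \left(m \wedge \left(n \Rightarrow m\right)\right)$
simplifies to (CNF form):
$\text{True}$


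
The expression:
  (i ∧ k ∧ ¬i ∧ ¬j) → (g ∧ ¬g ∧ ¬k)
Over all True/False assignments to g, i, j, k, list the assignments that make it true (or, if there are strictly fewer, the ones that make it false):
is always true.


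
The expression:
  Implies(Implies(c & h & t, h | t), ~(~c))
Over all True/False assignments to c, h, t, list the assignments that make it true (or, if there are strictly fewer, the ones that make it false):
is true only for:
  c=True, h=False, t=False;
  c=True, h=False, t=True;
  c=True, h=True, t=False;
  c=True, h=True, t=True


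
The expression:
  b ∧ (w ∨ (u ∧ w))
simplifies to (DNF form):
b ∧ w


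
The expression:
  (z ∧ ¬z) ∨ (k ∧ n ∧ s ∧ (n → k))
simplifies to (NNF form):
k ∧ n ∧ s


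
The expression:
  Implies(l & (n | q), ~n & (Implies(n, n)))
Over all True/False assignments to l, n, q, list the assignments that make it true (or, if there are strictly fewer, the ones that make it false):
is false only for:
  l=True, n=True, q=False;
  l=True, n=True, q=True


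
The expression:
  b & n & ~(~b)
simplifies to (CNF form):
b & n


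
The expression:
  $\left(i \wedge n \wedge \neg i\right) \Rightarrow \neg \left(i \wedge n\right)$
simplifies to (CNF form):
$\text{True}$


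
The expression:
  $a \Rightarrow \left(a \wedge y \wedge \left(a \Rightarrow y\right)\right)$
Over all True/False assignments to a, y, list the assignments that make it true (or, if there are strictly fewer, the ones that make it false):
is false only for:
  a=True, y=False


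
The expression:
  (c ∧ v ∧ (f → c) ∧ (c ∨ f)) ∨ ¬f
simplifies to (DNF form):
(c ∧ v) ∨ ¬f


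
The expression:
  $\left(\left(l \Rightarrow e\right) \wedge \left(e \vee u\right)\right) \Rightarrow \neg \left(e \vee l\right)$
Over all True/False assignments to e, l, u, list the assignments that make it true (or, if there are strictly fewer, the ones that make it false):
is true only for:
  e=False, l=False, u=False;
  e=False, l=False, u=True;
  e=False, l=True, u=False;
  e=False, l=True, u=True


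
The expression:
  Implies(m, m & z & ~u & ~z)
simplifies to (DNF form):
~m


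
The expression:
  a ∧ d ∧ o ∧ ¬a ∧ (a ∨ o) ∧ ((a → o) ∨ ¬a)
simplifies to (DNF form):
False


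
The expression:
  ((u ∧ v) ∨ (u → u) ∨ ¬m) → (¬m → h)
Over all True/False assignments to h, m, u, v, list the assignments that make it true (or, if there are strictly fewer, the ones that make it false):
is false only for:
  h=False, m=False, u=False, v=False;
  h=False, m=False, u=False, v=True;
  h=False, m=False, u=True, v=False;
  h=False, m=False, u=True, v=True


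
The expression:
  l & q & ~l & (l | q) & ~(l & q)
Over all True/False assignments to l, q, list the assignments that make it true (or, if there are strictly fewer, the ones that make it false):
is never true.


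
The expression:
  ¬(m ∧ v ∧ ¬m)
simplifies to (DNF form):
True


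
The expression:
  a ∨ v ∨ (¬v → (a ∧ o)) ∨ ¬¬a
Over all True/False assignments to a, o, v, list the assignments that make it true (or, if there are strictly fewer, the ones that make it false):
is false only for:
  a=False, o=False, v=False;
  a=False, o=True, v=False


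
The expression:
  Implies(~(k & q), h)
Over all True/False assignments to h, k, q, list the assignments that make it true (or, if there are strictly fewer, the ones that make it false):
is false only for:
  h=False, k=False, q=False;
  h=False, k=False, q=True;
  h=False, k=True, q=False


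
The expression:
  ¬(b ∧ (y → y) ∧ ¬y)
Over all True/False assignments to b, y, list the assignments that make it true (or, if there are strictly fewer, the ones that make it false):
is false only for:
  b=True, y=False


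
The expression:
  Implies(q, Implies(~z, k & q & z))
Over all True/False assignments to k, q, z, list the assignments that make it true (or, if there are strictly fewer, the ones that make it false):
is false only for:
  k=False, q=True, z=False;
  k=True, q=True, z=False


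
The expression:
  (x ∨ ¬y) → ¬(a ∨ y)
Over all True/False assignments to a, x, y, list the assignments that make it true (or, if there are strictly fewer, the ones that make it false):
is true only for:
  a=False, x=False, y=False;
  a=False, x=False, y=True;
  a=False, x=True, y=False;
  a=True, x=False, y=True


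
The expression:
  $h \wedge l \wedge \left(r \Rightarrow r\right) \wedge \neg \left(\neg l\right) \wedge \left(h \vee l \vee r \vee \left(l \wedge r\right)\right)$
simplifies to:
$h \wedge l$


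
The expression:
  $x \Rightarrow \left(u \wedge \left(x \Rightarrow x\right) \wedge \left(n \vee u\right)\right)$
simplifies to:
$u \vee \neg x$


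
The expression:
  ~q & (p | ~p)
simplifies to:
~q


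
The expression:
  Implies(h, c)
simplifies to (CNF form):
c | ~h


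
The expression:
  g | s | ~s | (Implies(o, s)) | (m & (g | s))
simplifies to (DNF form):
True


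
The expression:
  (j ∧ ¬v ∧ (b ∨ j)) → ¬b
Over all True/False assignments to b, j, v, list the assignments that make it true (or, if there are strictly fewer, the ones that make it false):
is false only for:
  b=True, j=True, v=False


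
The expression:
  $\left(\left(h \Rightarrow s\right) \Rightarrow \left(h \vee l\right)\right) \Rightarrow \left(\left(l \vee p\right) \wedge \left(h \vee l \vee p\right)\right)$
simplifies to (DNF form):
$l \vee p \vee \neg h$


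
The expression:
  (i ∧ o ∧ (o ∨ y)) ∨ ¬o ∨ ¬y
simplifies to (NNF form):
i ∨ ¬o ∨ ¬y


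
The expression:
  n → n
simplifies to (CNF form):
True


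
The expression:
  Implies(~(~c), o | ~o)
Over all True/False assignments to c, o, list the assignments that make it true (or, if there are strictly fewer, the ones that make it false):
is always true.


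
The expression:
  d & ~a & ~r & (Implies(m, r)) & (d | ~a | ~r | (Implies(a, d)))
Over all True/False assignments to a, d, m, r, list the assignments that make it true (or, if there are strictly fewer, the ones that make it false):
is true only for:
  a=False, d=True, m=False, r=False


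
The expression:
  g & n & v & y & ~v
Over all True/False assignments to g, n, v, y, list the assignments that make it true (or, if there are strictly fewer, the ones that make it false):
is never true.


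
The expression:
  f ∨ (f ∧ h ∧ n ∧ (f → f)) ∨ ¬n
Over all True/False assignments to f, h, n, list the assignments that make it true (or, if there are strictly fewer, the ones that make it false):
is false only for:
  f=False, h=False, n=True;
  f=False, h=True, n=True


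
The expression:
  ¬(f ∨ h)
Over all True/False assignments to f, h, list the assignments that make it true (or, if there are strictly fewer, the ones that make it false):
is true only for:
  f=False, h=False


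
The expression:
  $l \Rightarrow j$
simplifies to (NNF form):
$j \vee \neg l$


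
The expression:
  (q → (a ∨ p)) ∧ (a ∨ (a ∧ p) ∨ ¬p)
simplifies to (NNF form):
a ∨ (¬p ∧ ¬q)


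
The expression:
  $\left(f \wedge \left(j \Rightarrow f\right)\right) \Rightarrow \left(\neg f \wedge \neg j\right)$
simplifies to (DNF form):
$\neg f$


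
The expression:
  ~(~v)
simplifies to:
v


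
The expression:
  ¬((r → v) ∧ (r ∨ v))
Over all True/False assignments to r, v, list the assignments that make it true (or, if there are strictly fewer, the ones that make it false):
is true only for:
  r=False, v=False;
  r=True, v=False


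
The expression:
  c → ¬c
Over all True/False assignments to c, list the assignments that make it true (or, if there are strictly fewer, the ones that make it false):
is true only for:
  c=False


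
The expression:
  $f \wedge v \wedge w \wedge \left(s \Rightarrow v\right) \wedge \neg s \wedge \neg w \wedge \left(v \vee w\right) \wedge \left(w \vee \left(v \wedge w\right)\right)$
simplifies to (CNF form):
$\text{False}$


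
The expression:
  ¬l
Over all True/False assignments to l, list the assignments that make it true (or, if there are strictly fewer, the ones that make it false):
is true only for:
  l=False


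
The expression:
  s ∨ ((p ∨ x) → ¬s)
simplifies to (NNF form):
True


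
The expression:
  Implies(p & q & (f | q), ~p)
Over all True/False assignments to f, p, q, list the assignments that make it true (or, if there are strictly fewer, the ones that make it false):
is false only for:
  f=False, p=True, q=True;
  f=True, p=True, q=True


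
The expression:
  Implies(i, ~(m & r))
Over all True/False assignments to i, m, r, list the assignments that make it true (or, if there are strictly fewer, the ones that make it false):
is false only for:
  i=True, m=True, r=True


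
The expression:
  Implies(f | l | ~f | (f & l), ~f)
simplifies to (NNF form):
~f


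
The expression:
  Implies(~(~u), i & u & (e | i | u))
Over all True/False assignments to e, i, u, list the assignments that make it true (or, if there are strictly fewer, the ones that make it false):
is false only for:
  e=False, i=False, u=True;
  e=True, i=False, u=True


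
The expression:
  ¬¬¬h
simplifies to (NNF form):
¬h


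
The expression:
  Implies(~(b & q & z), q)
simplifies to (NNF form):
q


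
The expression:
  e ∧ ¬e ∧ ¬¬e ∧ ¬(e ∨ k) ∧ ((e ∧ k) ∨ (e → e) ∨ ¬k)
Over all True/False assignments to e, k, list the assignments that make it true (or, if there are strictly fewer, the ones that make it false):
is never true.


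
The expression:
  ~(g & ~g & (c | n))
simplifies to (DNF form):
True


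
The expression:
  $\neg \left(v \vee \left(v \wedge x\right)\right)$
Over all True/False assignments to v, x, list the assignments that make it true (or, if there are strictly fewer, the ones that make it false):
is true only for:
  v=False, x=False;
  v=False, x=True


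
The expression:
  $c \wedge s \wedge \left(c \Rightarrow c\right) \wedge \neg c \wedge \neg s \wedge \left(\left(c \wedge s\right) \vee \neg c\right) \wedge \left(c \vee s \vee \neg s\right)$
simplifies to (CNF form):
$\text{False}$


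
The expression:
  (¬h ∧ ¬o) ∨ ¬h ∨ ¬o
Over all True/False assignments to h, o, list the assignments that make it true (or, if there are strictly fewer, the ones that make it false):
is false only for:
  h=True, o=True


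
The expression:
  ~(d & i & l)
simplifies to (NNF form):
~d | ~i | ~l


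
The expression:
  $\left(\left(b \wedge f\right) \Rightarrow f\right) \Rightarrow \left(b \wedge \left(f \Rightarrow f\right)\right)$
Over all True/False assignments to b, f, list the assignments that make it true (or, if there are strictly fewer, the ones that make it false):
is true only for:
  b=True, f=False;
  b=True, f=True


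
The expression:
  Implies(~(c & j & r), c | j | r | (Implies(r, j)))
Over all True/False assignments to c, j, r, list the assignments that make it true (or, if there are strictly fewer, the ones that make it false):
is always true.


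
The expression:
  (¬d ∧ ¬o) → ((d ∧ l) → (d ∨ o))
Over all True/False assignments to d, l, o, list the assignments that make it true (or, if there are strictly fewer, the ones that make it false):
is always true.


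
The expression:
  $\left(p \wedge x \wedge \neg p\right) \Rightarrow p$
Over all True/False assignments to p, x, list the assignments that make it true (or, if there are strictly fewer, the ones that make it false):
is always true.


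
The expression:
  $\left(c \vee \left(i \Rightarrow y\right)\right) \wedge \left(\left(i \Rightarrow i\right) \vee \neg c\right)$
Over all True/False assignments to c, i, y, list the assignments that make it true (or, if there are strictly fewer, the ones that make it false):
is false only for:
  c=False, i=True, y=False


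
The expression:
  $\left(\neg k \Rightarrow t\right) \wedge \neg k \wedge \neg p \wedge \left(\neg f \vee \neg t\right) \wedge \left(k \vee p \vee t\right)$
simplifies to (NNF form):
$t \wedge \neg f \wedge \neg k \wedge \neg p$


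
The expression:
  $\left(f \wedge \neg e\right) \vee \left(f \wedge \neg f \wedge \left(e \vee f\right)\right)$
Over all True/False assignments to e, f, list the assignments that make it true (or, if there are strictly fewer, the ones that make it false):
is true only for:
  e=False, f=True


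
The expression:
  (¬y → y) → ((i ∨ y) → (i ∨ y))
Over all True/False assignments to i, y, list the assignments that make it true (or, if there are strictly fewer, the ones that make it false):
is always true.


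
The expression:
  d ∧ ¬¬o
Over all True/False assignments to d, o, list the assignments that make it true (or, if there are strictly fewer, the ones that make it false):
is true only for:
  d=True, o=True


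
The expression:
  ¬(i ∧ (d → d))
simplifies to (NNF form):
¬i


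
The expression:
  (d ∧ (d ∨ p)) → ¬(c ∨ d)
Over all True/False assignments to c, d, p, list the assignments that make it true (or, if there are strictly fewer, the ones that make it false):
is true only for:
  c=False, d=False, p=False;
  c=False, d=False, p=True;
  c=True, d=False, p=False;
  c=True, d=False, p=True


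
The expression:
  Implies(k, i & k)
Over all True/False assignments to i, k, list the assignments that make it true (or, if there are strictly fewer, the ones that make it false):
is false only for:
  i=False, k=True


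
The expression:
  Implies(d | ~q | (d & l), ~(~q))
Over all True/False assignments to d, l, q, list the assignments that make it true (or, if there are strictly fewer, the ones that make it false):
is true only for:
  d=False, l=False, q=True;
  d=False, l=True, q=True;
  d=True, l=False, q=True;
  d=True, l=True, q=True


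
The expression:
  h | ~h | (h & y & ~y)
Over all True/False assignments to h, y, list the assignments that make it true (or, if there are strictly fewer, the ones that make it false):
is always true.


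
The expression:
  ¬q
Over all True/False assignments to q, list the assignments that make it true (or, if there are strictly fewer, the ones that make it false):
is true only for:
  q=False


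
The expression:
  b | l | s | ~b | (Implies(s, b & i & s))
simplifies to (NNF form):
True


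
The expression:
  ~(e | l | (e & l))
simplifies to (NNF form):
~e & ~l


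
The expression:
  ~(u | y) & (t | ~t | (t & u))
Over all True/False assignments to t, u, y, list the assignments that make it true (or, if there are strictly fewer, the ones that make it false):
is true only for:
  t=False, u=False, y=False;
  t=True, u=False, y=False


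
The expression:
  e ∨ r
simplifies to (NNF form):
e ∨ r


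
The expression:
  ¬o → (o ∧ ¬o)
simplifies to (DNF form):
o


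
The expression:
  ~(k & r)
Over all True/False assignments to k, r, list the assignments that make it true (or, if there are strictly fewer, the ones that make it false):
is false only for:
  k=True, r=True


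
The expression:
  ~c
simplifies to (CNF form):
~c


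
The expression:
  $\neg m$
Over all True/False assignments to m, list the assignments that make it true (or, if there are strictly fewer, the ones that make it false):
is true only for:
  m=False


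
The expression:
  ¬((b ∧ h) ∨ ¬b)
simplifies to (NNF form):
b ∧ ¬h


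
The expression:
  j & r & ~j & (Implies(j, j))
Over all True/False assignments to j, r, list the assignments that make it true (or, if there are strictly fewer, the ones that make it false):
is never true.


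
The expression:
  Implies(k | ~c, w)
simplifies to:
w | (c & ~k)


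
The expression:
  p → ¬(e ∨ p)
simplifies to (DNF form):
¬p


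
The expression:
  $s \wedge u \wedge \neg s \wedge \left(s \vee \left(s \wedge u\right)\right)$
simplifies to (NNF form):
$\text{False}$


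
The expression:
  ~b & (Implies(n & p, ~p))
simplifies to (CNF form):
~b & (~n | ~p)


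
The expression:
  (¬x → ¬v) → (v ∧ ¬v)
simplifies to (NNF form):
v ∧ ¬x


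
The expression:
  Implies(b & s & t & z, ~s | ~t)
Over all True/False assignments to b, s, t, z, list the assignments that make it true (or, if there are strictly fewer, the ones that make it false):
is false only for:
  b=True, s=True, t=True, z=True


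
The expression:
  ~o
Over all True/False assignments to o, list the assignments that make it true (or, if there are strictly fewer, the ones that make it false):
is true only for:
  o=False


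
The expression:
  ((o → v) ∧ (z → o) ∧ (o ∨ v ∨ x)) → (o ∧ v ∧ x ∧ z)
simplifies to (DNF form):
(o ∧ ¬v) ∨ (x ∧ z) ∨ (z ∧ ¬o) ∨ (¬v ∧ ¬x)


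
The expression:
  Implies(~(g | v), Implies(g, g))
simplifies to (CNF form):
True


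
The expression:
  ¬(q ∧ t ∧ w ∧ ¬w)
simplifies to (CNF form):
True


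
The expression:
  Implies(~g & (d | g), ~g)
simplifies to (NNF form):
True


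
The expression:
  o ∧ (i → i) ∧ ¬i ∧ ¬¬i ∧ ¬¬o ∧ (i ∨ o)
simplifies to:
False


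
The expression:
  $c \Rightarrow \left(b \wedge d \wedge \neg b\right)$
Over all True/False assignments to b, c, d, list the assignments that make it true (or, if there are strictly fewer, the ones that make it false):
is true only for:
  b=False, c=False, d=False;
  b=False, c=False, d=True;
  b=True, c=False, d=False;
  b=True, c=False, d=True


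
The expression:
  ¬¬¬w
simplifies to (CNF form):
¬w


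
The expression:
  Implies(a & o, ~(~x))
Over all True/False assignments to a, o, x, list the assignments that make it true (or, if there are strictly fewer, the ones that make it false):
is false only for:
  a=True, o=True, x=False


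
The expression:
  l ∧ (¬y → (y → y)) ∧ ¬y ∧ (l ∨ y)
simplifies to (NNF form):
l ∧ ¬y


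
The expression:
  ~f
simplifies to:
~f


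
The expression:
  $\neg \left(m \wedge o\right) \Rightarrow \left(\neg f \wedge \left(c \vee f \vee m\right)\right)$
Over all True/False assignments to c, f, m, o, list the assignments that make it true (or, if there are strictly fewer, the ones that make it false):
is true only for:
  c=False, f=False, m=True, o=False;
  c=False, f=False, m=True, o=True;
  c=False, f=True, m=True, o=True;
  c=True, f=False, m=False, o=False;
  c=True, f=False, m=False, o=True;
  c=True, f=False, m=True, o=False;
  c=True, f=False, m=True, o=True;
  c=True, f=True, m=True, o=True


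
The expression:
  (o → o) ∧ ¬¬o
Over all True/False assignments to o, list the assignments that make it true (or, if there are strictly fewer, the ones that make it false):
is true only for:
  o=True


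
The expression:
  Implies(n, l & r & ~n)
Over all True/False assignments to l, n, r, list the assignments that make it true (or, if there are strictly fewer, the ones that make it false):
is true only for:
  l=False, n=False, r=False;
  l=False, n=False, r=True;
  l=True, n=False, r=False;
  l=True, n=False, r=True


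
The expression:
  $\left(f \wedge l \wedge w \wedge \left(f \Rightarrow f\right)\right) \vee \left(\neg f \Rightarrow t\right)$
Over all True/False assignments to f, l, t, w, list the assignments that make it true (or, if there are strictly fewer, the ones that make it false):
is false only for:
  f=False, l=False, t=False, w=False;
  f=False, l=False, t=False, w=True;
  f=False, l=True, t=False, w=False;
  f=False, l=True, t=False, w=True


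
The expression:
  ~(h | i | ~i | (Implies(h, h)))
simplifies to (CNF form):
False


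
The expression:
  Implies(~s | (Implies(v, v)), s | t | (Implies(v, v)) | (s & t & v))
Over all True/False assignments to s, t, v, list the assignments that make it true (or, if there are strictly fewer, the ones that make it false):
is always true.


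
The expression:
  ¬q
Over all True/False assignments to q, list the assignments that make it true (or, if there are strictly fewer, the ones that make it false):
is true only for:
  q=False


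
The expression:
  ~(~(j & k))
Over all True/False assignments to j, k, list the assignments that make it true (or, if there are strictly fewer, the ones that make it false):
is true only for:
  j=True, k=True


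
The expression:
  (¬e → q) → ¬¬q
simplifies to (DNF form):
q ∨ ¬e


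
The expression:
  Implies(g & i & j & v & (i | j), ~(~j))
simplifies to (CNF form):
True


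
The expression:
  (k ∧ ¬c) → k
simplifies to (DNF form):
True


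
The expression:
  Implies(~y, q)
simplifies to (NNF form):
q | y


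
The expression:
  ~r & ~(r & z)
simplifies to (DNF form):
~r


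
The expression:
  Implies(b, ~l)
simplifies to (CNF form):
~b | ~l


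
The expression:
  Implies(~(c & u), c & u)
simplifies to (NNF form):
c & u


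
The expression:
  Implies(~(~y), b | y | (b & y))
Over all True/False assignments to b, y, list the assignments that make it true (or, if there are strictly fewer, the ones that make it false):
is always true.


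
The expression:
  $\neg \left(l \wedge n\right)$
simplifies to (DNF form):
$\neg l \vee \neg n$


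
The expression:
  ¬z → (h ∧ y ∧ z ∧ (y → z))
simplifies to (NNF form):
z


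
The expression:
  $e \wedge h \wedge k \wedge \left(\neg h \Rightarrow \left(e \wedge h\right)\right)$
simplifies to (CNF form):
$e \wedge h \wedge k$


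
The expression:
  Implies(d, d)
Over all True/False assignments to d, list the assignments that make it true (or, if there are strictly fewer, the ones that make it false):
is always true.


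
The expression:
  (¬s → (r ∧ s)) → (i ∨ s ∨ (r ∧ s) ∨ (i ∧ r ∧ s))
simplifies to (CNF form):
True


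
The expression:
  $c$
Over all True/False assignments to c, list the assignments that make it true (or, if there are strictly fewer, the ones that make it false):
is true only for:
  c=True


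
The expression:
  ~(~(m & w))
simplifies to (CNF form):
m & w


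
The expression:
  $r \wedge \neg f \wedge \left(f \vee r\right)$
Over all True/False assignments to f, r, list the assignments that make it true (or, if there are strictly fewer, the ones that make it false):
is true only for:
  f=False, r=True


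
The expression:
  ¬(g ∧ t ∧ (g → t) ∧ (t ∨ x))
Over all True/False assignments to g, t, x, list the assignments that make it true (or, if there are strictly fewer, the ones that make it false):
is false only for:
  g=True, t=True, x=False;
  g=True, t=True, x=True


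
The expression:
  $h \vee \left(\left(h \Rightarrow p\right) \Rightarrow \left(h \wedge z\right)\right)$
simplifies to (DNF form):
$h$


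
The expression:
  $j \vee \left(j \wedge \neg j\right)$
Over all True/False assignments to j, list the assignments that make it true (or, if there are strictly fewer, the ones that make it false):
is true only for:
  j=True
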